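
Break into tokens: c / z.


Scan left to right, longest-match per lexeme
Tokens: ID(c), OP(/), ID(z)


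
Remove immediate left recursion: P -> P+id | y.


Left-recursive alternatives: P+id; non-recursive: y
Introduce P': P -> yP', P' -> +idP' | ε


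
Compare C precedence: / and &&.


'/' is multiplicative (level 10); '&&' is logical AND (level 2)
Higher level binds tighter
'/' has higher precedence than '&&'


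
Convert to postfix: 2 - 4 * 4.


* has higher precedence, evaluate 4*4 first
Postfix: 2 4 4 * -


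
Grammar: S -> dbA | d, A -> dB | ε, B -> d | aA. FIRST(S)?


Per alternative of S: FIRST(dbA) = {d}; FIRST(d) = {d}
FIRST(S) = {d}


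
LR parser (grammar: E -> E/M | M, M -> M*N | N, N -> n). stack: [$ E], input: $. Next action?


start symbol E on stack, input exhausted
Action: accept


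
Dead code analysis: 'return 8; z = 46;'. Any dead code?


statement follows a return and is unreachable
Dead: 'z = 46'


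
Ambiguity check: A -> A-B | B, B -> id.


precedence layered via separate nonterminal B: deterministic
Unambiguous


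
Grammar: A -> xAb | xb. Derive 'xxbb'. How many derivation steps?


Derivation: A => xAb => xxbb
Steps: 2


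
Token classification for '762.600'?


Pattern: digits with a decimal point
Type: FLOAT_LITERAL


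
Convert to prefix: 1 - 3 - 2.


left-to-right (same/higher precedence on left): tree is (- (- 1 3) 2)
Prefix: - - 1 3 2


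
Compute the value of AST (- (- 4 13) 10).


Evaluate inner: (- 4 13) = -9
Evaluate root: (- -9 10) = -19
Result: -19


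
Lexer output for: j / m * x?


Scan left to right, longest-match per lexeme
Tokens: ID(j), OP(/), ID(m), OP(*), ID(x)


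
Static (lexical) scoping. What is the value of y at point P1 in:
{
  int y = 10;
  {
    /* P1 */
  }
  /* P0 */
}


P1's block does not declare y; resolves to the enclosing declaration at depth 0
y = 10


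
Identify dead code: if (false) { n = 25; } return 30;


condition is constant false, so the whole block is unreachable
Dead: 'if (false) { n = 25; }'


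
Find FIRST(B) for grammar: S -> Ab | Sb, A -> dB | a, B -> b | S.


Per alternative of B: FIRST(b) = {b}; FIRST(S) = {a, d}
FIRST(B) = {a, b, d}


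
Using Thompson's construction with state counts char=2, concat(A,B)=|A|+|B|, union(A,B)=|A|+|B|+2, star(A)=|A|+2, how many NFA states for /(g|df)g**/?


Syntax tree has 4 char leaf(s), 1 union(s), 2 star(s)
chars contribute 4×2 = 8; each union adds +2; each star adds +2
Total: 8 + 2 + 4 = 14 states


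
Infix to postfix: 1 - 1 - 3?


Left to right (same or higher precedence on left)
Postfix: 1 1 - 3 -


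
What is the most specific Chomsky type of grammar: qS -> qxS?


LHS has context (more than one symbol) and |LHS| ≤ |RHS|
Classification: Type 1 (Context-Sensitive)


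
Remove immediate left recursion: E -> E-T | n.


Left-recursive alternatives: E-T; non-recursive: n
Introduce E': E -> nE', E' -> -TE' | ε


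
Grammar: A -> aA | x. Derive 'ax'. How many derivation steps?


Derivation: A => aA => ax
Steps: 2


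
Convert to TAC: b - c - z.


Break into single-operator statements:
t1 = b - c
t2 = t1 - z


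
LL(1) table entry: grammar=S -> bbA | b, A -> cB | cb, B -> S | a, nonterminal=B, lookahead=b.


For [B, b]: 'b' ∈ FIRST(S)
Entry: B -> S


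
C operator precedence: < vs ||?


'<' is relational (level 7); '||' is logical OR (level 1)
Higher level binds tighter
'<' has higher precedence than '||'


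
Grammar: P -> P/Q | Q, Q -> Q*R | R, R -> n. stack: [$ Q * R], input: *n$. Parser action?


handle 'Q*R' on top
Action: reduce (Q -> Q*R)


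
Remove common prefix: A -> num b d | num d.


Common prefix: 'num'
Factored: A -> num A', A' -> b d | d


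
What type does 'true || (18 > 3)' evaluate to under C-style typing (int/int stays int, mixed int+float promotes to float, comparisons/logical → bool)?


Operand types: bool || bool
Rule: logical operators take bool operands and yield bool
Result type: bool


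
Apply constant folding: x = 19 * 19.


19 * 19 = 361 at compile time
Optimized: x = 361


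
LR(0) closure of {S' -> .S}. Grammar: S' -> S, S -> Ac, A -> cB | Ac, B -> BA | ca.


Start: S' -> .S
For each item with dot before a nonterminal B, add B -> .γ for every B-production
Closure: [S' -> .S, S -> .Ac, A -> .cB, A -> .Ac]


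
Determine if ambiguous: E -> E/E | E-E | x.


'x/x-x' has two parse trees (no precedence encoded between / and -)
Ambiguous


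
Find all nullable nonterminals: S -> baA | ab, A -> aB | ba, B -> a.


A nonterminal is nullable iff some alternative derives ε (directly, or every symbol in it is nullable)
Nullable: {}


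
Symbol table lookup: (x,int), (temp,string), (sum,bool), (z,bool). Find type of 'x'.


Lookup 'x' → type int


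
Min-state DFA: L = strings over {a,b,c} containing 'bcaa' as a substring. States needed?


KMP-style automaton: 4 progress states + 1 absorbing accept = 5
Minimal DFA: 5 states


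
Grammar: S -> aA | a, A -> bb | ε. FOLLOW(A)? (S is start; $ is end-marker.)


$ ∈ FOLLOW(S). For each A -> αBβ: add FIRST(β)\{ε} to FOLLOW(B); if β nullable, add FOLLOW(A).
FOLLOW(A) = {$}


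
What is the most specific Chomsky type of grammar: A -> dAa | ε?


Single nonterminal LHS, but d^n a^n is not regular
Classification: Type 2 (Context-Free)


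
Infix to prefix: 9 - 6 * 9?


'*' binds tighter: tree is (- 9 (* 6 9))
Prefix: - 9 * 6 9


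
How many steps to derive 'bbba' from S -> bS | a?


Derivation: S => bS => bbS => bbbS => bbba
Steps: 4


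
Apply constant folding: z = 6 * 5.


6 * 5 = 30 at compile time
Optimized: z = 30


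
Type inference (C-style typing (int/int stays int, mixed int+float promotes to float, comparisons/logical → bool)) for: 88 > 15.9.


Operand types: int > float
Rule: comparison yields bool
Result type: bool


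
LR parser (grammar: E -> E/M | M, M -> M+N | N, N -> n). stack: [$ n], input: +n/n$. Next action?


'n' on top is the handle for N -> n
Action: reduce (N -> n)


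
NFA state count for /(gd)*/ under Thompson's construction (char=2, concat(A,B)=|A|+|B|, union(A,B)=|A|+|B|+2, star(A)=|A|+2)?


Syntax tree has 2 char leaf(s), 0 union(s), 1 star(s)
chars contribute 2×2 = 4; each union adds +2; each star adds +2
Total: 4 + 0 + 2 = 6 states


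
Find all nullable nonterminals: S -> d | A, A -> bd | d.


A nonterminal is nullable iff some alternative derives ε (directly, or every symbol in it is nullable)
Nullable: {}


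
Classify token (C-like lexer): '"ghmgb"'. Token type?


Pattern: double-quoted sequence
Type: STRING_LITERAL


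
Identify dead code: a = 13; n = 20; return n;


a is assigned but never read
Dead: 'a = 13'


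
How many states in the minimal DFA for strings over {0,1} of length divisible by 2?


Track length mod 2: states 0..1, accept at 0
Minimal DFA: 2 states


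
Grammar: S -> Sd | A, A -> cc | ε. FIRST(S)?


Per alternative of S: FIRST(Sd) = {c, d}; FIRST(A) = {c, ε}
FIRST(S) = {c, d, ε}


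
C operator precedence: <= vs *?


'*' is multiplicative (level 10); '<=' is relational (level 7)
Higher level binds tighter
'*' has higher precedence than '<='


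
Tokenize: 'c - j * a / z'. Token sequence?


Scan left to right, longest-match per lexeme
Tokens: ID(c), OP(-), ID(j), OP(*), ID(a), OP(/), ID(z)


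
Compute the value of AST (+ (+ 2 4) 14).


Evaluate inner: (+ 2 4) = 6
Evaluate root: (+ 6 14) = 20
Result: 20


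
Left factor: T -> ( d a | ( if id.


Common prefix: '('
Factored: T -> ( T', T' -> d a | if id


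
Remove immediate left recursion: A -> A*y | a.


Left-recursive alternatives: A*y; non-recursive: a
Introduce A': A -> aA', A' -> *yA' | ε


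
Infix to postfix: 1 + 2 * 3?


* has higher precedence, evaluate 2*3 first
Postfix: 1 2 3 * +


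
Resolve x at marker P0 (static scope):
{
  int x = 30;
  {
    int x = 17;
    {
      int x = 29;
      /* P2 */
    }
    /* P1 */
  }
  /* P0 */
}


x declared in the same block as P0
x = 30


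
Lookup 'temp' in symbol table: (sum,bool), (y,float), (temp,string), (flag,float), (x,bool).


Lookup 'temp' → type string


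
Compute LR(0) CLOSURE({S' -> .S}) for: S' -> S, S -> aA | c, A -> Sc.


Start: S' -> .S
For each item with dot before a nonterminal B, add B -> .γ for every B-production
Closure: [S' -> .S, S -> .aA, S -> .c]


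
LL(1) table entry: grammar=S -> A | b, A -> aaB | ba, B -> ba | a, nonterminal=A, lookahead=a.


For [A, a]: 'a' ∈ FIRST(aaB)
Entry: A -> aaB


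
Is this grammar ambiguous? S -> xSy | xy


balanced x^n…y^n: each string has a unique parse
Unambiguous


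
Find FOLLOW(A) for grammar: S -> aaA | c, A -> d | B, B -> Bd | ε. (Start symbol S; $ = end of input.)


$ ∈ FOLLOW(S). For each A -> αBβ: add FIRST(β)\{ε} to FOLLOW(B); if β nullable, add FOLLOW(A).
FOLLOW(A) = {$}


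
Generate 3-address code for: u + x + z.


Break into single-operator statements:
t1 = u + x
t2 = t1 + z


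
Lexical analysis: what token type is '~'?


Pattern: operator symbol
Type: OPERATOR


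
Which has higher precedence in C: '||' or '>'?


'>' is relational (level 7); '||' is logical OR (level 1)
Higher level binds tighter
'>' has higher precedence than '||'


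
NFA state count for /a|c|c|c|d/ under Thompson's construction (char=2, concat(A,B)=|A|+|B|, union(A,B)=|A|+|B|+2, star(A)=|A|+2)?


Syntax tree has 5 char leaf(s), 4 union(s), 0 star(s)
chars contribute 5×2 = 10; each union adds +2; each star adds +2
Total: 10 + 8 + 0 = 18 states


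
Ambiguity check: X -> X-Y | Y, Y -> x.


precedence layered via separate nonterminal Y: deterministic
Unambiguous


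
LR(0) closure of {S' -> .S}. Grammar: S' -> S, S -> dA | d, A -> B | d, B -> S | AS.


Start: S' -> .S
For each item with dot before a nonterminal B, add B -> .γ for every B-production
Closure: [S' -> .S, S -> .dA, S -> .d]


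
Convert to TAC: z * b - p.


Break into single-operator statements:
t1 = z * b
t2 = t1 - p


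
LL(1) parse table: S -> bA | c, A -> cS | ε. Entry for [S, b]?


For [S, b]: 'b' ∈ FIRST(bA)
Entry: S -> bA


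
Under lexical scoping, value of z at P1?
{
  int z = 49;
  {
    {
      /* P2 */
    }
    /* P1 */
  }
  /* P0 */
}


P1's block does not declare z; resolves to the enclosing declaration at depth 0
z = 49


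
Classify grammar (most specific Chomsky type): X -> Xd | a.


Left-linear: every RHS is a terminal or one nonterminal followed by a terminal
Classification: Type 3 (Regular)


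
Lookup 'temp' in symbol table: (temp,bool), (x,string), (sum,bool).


Lookup 'temp' → type bool


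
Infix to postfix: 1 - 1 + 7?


Left to right (same or higher precedence on left)
Postfix: 1 1 - 7 +


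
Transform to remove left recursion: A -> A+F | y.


Left-recursive alternatives: A+F; non-recursive: y
Introduce A': A -> yA', A' -> +FA' | ε


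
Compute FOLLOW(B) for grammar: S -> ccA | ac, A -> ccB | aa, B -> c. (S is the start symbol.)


$ ∈ FOLLOW(S). For each A -> αBβ: add FIRST(β)\{ε} to FOLLOW(B); if β nullable, add FOLLOW(A).
FOLLOW(B) = {$}


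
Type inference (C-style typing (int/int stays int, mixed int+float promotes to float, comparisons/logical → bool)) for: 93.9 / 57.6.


Operand types: float / float
Rule: mixed int/float promotes to float; int/int stays int
Result type: float


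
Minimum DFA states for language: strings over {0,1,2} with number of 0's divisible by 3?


Track (count of 0) mod 3: states 0..2, accept at 0
Minimal DFA: 3 states


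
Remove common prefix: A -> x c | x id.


Common prefix: 'x'
Factored: A -> x A', A' -> c | id


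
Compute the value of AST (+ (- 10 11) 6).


Evaluate inner: (- 10 11) = -1
Evaluate root: (+ -1 6) = 5
Result: 5


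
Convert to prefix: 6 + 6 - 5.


left-to-right (same/higher precedence on left): tree is (- (+ 6 6) 5)
Prefix: - + 6 6 5


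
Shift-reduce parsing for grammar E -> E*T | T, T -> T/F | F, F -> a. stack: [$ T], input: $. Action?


lookahead ∉ {/} so T won't extend; reduce E -> T
Action: reduce (E -> T)


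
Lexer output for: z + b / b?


Scan left to right, longest-match per lexeme
Tokens: ID(z), OP(+), ID(b), OP(/), ID(b)


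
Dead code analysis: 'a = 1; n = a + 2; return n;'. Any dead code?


a is read by n's definition; n is returned
No dead code


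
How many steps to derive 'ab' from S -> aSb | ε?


Derivation: S => aSb => ab
Steps: 2


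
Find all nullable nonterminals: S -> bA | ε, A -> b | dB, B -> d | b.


A nonterminal is nullable iff some alternative derives ε (directly, or every symbol in it is nullable)
Nullable: {S}


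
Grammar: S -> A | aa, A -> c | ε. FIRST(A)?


Per alternative of A: FIRST(c) = {c}; FIRST(ε) = {ε}
FIRST(A) = {c, ε}


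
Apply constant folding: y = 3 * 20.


3 * 20 = 60 at compile time
Optimized: y = 60


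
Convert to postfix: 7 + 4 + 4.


Left to right (same or higher precedence on left)
Postfix: 7 4 + 4 +


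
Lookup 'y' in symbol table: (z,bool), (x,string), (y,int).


Lookup 'y' → type int


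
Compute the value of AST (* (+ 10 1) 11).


Evaluate inner: (+ 10 1) = 11
Evaluate root: (* 11 11) = 121
Result: 121


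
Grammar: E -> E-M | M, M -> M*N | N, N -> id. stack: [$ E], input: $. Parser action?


start symbol E on stack, input exhausted
Action: accept


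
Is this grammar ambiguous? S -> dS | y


right-linear, alternatives start with distinct terminals 'd' vs 'y': unique leftmost derivation
Unambiguous


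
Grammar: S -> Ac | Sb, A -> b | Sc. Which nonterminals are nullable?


A nonterminal is nullable iff some alternative derives ε (directly, or every symbol in it is nullable)
Nullable: {}


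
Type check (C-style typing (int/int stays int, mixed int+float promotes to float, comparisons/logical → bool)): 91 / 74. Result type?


Operand types: int / int
Rule: mixed int/float promotes to float; int/int stays int
Result type: int


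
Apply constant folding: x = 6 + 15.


6 + 15 = 21 at compile time
Optimized: x = 21


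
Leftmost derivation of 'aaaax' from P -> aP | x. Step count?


Derivation: P => aP => aaP => aaaP => aaaaP => aaaax
Steps: 5


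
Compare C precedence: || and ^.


'^' is bitwise XOR (level 4); '||' is logical OR (level 1)
Higher level binds tighter
'^' has higher precedence than '||'


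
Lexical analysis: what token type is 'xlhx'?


Pattern: letter/underscore followed by alphanumerics, not a keyword
Type: IDENTIFIER


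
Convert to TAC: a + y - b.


Break into single-operator statements:
t1 = a + y
t2 = t1 - b


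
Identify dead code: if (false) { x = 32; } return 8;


condition is constant false, so the whole block is unreachable
Dead: 'if (false) { x = 32; }'


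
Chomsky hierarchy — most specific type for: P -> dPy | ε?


Single nonterminal LHS, but d^n y^n is not regular
Classification: Type 2 (Context-Free)


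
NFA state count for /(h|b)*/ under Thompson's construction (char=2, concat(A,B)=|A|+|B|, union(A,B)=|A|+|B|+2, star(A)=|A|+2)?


Syntax tree has 2 char leaf(s), 1 union(s), 1 star(s)
chars contribute 2×2 = 4; each union adds +2; each star adds +2
Total: 4 + 2 + 2 = 8 states


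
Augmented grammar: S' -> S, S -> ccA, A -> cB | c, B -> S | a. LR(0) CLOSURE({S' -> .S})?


Start: S' -> .S
For each item with dot before a nonterminal B, add B -> .γ for every B-production
Closure: [S' -> .S, S -> .ccA]


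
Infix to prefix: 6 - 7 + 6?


left-to-right (same/higher precedence on left): tree is (+ (- 6 7) 6)
Prefix: + - 6 7 6


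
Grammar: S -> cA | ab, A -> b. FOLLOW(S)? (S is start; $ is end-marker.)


$ ∈ FOLLOW(S). For each A -> αBβ: add FIRST(β)\{ε} to FOLLOW(B); if β nullable, add FOLLOW(A).
FOLLOW(S) = {$}


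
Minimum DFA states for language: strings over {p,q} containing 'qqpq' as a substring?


KMP-style automaton: 4 progress states + 1 absorbing accept = 5
Minimal DFA: 5 states


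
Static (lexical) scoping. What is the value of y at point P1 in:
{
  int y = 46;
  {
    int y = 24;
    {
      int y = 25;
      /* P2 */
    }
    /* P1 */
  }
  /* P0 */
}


y declared in the same block as P1
y = 24


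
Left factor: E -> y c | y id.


Common prefix: 'y'
Factored: E -> y E', E' -> c | id


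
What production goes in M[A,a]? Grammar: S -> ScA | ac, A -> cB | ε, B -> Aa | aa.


For [A, a]: ε is nullable and 'a' ∈ FOLLOW(A)
Entry: A -> ε


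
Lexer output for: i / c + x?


Scan left to right, longest-match per lexeme
Tokens: ID(i), OP(/), ID(c), OP(+), ID(x)


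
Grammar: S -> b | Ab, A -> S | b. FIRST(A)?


Per alternative of A: FIRST(S) = {b}; FIRST(b) = {b}
FIRST(A) = {b}


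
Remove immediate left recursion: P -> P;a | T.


Left-recursive alternatives: P;a; non-recursive: T
Introduce P': P -> TP', P' -> ;aP' | ε


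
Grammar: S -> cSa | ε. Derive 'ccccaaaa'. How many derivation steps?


Derivation: S => cSa => ccSaa => cccSaaa => ccccSaaaa => ccccaaaa
Steps: 5


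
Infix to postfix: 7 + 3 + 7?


Left to right (same or higher precedence on left)
Postfix: 7 3 + 7 +


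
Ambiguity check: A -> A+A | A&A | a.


'a+a&a' has two parse trees (no precedence encoded between + and &)
Ambiguous


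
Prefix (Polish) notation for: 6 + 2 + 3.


left-to-right (same/higher precedence on left): tree is (+ (+ 6 2) 3)
Prefix: + + 6 2 3


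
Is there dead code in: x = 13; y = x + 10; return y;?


x is read by y's definition; y is returned
No dead code


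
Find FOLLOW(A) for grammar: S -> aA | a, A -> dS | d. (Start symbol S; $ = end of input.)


$ ∈ FOLLOW(S). For each A -> αBβ: add FIRST(β)\{ε} to FOLLOW(B); if β nullable, add FOLLOW(A).
FOLLOW(A) = {$}


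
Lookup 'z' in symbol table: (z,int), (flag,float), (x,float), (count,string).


Lookup 'z' → type int


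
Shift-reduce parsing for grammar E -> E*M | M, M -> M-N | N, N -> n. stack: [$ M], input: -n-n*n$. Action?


shift '-' to continue M -> M-N
Action: shift


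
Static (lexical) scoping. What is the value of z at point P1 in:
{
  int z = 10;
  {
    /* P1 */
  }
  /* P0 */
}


P1's block does not declare z; resolves to the enclosing declaration at depth 0
z = 10


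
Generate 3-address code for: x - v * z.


Break into single-operator statements:
t1 = v * z
t2 = x - t1


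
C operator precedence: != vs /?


'/' is multiplicative (level 10); '!=' is equality (level 6)
Higher level binds tighter
'/' has higher precedence than '!='


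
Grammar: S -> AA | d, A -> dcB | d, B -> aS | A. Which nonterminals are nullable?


A nonterminal is nullable iff some alternative derives ε (directly, or every symbol in it is nullable)
Nullable: {}


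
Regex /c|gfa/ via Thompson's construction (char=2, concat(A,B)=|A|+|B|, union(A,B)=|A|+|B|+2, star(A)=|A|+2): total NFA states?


Syntax tree has 4 char leaf(s), 1 union(s), 0 star(s)
chars contribute 4×2 = 8; each union adds +2; each star adds +2
Total: 8 + 2 + 0 = 10 states


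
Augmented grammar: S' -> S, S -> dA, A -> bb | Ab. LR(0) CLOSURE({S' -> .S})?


Start: S' -> .S
For each item with dot before a nonterminal B, add B -> .γ for every B-production
Closure: [S' -> .S, S -> .dA]


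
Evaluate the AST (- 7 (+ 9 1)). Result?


Evaluate inner: (+ 9 1) = 10
Evaluate root: (- 7 10) = -3
Result: -3


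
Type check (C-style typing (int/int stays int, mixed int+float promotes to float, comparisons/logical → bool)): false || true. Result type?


Operand types: bool || bool
Rule: logical operators take bool operands and yield bool
Result type: bool


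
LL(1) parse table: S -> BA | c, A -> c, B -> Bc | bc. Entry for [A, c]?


For [A, c]: 'c' ∈ FIRST(c)
Entry: A -> c


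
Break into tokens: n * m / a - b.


Scan left to right, longest-match per lexeme
Tokens: ID(n), OP(*), ID(m), OP(/), ID(a), OP(-), ID(b)


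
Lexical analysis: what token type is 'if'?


Pattern: reserved word
Type: KEYWORD


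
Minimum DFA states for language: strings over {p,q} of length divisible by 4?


Track length mod 4: states 0..3, accept at 0
Minimal DFA: 4 states


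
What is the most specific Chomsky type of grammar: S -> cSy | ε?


Single nonterminal LHS, but c^n y^n is not regular
Classification: Type 2 (Context-Free)


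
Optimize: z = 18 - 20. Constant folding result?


18 - 20 = -2 at compile time
Optimized: z = -2


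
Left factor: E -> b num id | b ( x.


Common prefix: 'b'
Factored: E -> b E', E' -> num id | ( x


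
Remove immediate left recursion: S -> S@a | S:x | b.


Left-recursive alternatives: S@a, S:x; non-recursive: b
Introduce S': S -> bS', S' -> @aS' | :xS' | ε


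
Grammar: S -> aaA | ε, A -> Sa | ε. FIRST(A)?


Per alternative of A: FIRST(Sa) = {a}; FIRST(ε) = {ε}
FIRST(A) = {a, ε}


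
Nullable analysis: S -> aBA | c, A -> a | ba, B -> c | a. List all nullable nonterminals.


A nonterminal is nullable iff some alternative derives ε (directly, or every symbol in it is nullable)
Nullable: {}


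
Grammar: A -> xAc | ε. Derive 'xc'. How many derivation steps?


Derivation: A => xAc => xc
Steps: 2


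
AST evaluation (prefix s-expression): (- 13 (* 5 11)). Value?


Evaluate inner: (* 5 11) = 55
Evaluate root: (- 13 55) = -42
Result: -42


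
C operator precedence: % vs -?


'%' is multiplicative (level 10); '-' is additive (level 9)
Higher level binds tighter
'%' has higher precedence than '-'


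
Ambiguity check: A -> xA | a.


right-linear, alternatives start with distinct terminals 'x' vs 'a': unique leftmost derivation
Unambiguous


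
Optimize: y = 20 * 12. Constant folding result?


20 * 12 = 240 at compile time
Optimized: y = 240


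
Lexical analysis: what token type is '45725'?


Pattern: digits only
Type: INTEGER_LITERAL


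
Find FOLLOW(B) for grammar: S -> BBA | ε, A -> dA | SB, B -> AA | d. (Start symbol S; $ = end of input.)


$ ∈ FOLLOW(S). For each A -> αBβ: add FIRST(β)\{ε} to FOLLOW(B); if β nullable, add FOLLOW(A).
FOLLOW(B) = {$, d}


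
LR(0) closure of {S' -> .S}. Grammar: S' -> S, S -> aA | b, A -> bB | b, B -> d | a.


Start: S' -> .S
For each item with dot before a nonterminal B, add B -> .γ for every B-production
Closure: [S' -> .S, S -> .aA, S -> .b]


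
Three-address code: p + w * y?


Break into single-operator statements:
t1 = w * y
t2 = p + t1


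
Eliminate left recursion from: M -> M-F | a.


Left-recursive alternatives: M-F; non-recursive: a
Introduce M': M -> aM', M' -> -FM' | ε


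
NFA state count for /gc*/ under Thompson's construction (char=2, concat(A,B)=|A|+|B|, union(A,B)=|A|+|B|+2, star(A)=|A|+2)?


Syntax tree has 2 char leaf(s), 0 union(s), 1 star(s)
chars contribute 2×2 = 4; each union adds +2; each star adds +2
Total: 4 + 0 + 2 = 6 states


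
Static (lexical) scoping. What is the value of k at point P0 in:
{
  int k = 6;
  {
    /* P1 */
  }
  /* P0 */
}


k declared in the same block as P0
k = 6


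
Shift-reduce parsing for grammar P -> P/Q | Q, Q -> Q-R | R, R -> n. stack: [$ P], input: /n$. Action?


shift '/' to continue P -> P/Q
Action: shift


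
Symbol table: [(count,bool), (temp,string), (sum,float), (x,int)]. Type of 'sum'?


Lookup 'sum' → type float


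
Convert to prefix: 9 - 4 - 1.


left-to-right (same/higher precedence on left): tree is (- (- 9 4) 1)
Prefix: - - 9 4 1


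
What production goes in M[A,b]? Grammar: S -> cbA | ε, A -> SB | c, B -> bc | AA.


For [A, b]: 'b' ∈ FIRST(SB)
Entry: A -> SB


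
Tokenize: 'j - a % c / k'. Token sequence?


Scan left to right, longest-match per lexeme
Tokens: ID(j), OP(-), ID(a), OP(%), ID(c), OP(/), ID(k)


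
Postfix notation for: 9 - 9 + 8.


Left to right (same or higher precedence on left)
Postfix: 9 9 - 8 +


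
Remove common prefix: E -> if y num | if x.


Common prefix: 'if'
Factored: E -> if E', E' -> y num | x


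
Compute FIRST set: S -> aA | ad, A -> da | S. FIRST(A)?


Per alternative of A: FIRST(da) = {d}; FIRST(S) = {a}
FIRST(A) = {a, d}


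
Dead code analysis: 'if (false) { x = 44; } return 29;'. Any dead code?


condition is constant false, so the whole block is unreachable
Dead: 'if (false) { x = 44; }'


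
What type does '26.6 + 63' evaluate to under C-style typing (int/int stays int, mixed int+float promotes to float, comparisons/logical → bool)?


Operand types: float + int
Rule: mixed int/float promotes to float; int/int stays int
Result type: float


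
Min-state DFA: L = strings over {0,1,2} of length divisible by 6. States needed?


Track length mod 6: states 0..5, accept at 0
Minimal DFA: 6 states


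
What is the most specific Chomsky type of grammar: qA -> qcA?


LHS has context (more than one symbol) and |LHS| ≤ |RHS|
Classification: Type 1 (Context-Sensitive)


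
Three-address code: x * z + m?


Break into single-operator statements:
t1 = x * z
t2 = t1 + m


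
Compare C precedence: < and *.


'*' is multiplicative (level 10); '<' is relational (level 7)
Higher level binds tighter
'*' has higher precedence than '<'


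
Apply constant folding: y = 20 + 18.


20 + 18 = 38 at compile time
Optimized: y = 38


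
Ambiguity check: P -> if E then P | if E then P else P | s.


dangling else: 'if E then if E then s else s' parses two ways
Ambiguous


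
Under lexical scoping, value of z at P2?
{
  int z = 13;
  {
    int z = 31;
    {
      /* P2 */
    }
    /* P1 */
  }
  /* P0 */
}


P2's block does not declare z; resolves to the enclosing declaration at depth 1
z = 31


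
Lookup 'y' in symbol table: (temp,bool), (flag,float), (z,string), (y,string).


Lookup 'y' → type string


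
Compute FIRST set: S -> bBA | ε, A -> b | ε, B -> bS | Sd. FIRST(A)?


Per alternative of A: FIRST(b) = {b}; FIRST(ε) = {ε}
FIRST(A) = {b, ε}


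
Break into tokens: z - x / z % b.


Scan left to right, longest-match per lexeme
Tokens: ID(z), OP(-), ID(x), OP(/), ID(z), OP(%), ID(b)


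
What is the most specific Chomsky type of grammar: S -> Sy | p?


Left-linear: every RHS is a terminal or one nonterminal followed by a terminal
Classification: Type 3 (Regular)


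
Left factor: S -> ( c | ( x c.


Common prefix: '('
Factored: S -> ( S', S' -> c | x c


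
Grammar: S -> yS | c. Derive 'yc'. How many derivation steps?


Derivation: S => yS => yc
Steps: 2


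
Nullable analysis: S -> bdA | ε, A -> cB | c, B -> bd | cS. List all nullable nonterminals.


A nonterminal is nullable iff some alternative derives ε (directly, or every symbol in it is nullable)
Nullable: {S}


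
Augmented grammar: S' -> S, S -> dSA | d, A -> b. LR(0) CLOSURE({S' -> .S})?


Start: S' -> .S
For each item with dot before a nonterminal B, add B -> .γ for every B-production
Closure: [S' -> .S, S -> .dSA, S -> .d]


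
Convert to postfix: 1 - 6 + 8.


Left to right (same or higher precedence on left)
Postfix: 1 6 - 8 +


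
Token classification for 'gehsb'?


Pattern: letter/underscore followed by alphanumerics, not a keyword
Type: IDENTIFIER


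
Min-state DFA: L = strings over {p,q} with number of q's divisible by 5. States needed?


Track (count of q) mod 5: states 0..4, accept at 0
Minimal DFA: 5 states


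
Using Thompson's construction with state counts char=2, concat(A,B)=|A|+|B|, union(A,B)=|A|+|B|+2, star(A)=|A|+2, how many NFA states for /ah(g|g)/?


Syntax tree has 4 char leaf(s), 1 union(s), 0 star(s)
chars contribute 4×2 = 8; each union adds +2; each star adds +2
Total: 8 + 2 + 0 = 10 states


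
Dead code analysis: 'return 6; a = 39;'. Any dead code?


statement follows a return and is unreachable
Dead: 'a = 39'


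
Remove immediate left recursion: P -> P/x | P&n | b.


Left-recursive alternatives: P/x, P&n; non-recursive: b
Introduce P': P -> bP', P' -> /xP' | &nP' | ε


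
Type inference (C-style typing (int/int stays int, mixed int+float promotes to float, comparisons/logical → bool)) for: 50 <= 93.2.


Operand types: int <= float
Rule: comparison yields bool
Result type: bool


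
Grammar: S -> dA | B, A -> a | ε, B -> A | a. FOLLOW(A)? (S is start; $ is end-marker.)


$ ∈ FOLLOW(S). For each A -> αBβ: add FIRST(β)\{ε} to FOLLOW(B); if β nullable, add FOLLOW(A).
FOLLOW(A) = {$}


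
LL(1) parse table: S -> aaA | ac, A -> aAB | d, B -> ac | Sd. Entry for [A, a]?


For [A, a]: 'a' ∈ FIRST(aAB)
Entry: A -> aAB


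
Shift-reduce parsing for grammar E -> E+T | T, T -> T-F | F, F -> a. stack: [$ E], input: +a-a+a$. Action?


shift '+' to continue E -> E+T
Action: shift


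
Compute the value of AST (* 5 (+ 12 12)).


Evaluate inner: (+ 12 12) = 24
Evaluate root: (* 5 24) = 120
Result: 120


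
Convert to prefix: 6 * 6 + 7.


left-to-right (same/higher precedence on left): tree is (+ (* 6 6) 7)
Prefix: + * 6 6 7


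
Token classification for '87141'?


Pattern: digits only
Type: INTEGER_LITERAL


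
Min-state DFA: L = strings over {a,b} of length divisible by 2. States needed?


Track length mod 2: states 0..1, accept at 0
Minimal DFA: 2 states


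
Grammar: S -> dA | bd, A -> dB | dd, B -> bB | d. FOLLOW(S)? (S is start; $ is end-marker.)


$ ∈ FOLLOW(S). For each A -> αBβ: add FIRST(β)\{ε} to FOLLOW(B); if β nullable, add FOLLOW(A).
FOLLOW(S) = {$}


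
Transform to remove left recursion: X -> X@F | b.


Left-recursive alternatives: X@F; non-recursive: b
Introduce X': X -> bX', X' -> @FX' | ε


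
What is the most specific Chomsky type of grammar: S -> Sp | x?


Left-linear: every RHS is a terminal or one nonterminal followed by a terminal
Classification: Type 3 (Regular)


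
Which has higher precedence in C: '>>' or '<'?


'>>' is shift (level 8); '<' is relational (level 7)
Higher level binds tighter
'>>' has higher precedence than '<'


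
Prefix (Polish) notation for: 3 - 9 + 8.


left-to-right (same/higher precedence on left): tree is (+ (- 3 9) 8)
Prefix: + - 3 9 8


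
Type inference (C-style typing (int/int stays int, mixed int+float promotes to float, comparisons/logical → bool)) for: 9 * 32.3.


Operand types: int * float
Rule: mixed int/float promotes to float; int/int stays int
Result type: float


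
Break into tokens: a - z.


Scan left to right, longest-match per lexeme
Tokens: ID(a), OP(-), ID(z)


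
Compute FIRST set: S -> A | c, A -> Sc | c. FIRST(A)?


Per alternative of A: FIRST(Sc) = {c}; FIRST(c) = {c}
FIRST(A) = {c}


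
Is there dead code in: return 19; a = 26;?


statement follows a return and is unreachable
Dead: 'a = 26'


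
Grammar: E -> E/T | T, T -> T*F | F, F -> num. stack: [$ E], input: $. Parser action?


start symbol E on stack, input exhausted
Action: accept


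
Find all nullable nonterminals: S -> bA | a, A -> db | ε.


A nonterminal is nullable iff some alternative derives ε (directly, or every symbol in it is nullable)
Nullable: {A}


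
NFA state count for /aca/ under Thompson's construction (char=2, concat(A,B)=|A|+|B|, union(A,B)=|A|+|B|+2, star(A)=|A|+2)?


Syntax tree has 3 char leaf(s), 0 union(s), 0 star(s)
chars contribute 3×2 = 6; each union adds +2; each star adds +2
Total: 6 + 0 + 0 = 6 states


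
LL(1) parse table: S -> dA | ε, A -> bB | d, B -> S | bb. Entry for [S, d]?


For [S, d]: 'd' ∈ FIRST(dA)
Entry: S -> dA


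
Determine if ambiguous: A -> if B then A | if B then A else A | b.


dangling else: 'if B then if B then b else b' parses two ways
Ambiguous


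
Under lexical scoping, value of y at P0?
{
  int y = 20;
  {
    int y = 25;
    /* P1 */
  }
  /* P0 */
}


y declared in the same block as P0
y = 20


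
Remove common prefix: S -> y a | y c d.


Common prefix: 'y'
Factored: S -> y S', S' -> a | c d


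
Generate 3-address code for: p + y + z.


Break into single-operator statements:
t1 = p + y
t2 = t1 + z


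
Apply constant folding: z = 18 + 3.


18 + 3 = 21 at compile time
Optimized: z = 21


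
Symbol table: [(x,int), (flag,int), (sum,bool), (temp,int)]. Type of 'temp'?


Lookup 'temp' → type int


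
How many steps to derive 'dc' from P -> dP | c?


Derivation: P => dP => dc
Steps: 2


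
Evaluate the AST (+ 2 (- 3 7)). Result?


Evaluate inner: (- 3 7) = -4
Evaluate root: (+ 2 -4) = -2
Result: -2


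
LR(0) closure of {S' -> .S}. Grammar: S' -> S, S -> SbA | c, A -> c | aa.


Start: S' -> .S
For each item with dot before a nonterminal B, add B -> .γ for every B-production
Closure: [S' -> .S, S -> .SbA, S -> .c]


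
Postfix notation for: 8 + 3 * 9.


* has higher precedence, evaluate 3*9 first
Postfix: 8 3 9 * +


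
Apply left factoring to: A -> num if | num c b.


Common prefix: 'num'
Factored: A -> num A', A' -> if | c b


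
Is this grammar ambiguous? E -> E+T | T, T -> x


precedence layered via separate nonterminal T: deterministic
Unambiguous


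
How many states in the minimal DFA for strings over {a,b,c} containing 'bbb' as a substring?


KMP-style automaton: 3 progress states + 1 absorbing accept = 4
Minimal DFA: 4 states


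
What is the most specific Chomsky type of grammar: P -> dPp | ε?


Single nonterminal LHS, but d^n p^n is not regular
Classification: Type 2 (Context-Free)


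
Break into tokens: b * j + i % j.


Scan left to right, longest-match per lexeme
Tokens: ID(b), OP(*), ID(j), OP(+), ID(i), OP(%), ID(j)


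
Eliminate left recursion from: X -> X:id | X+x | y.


Left-recursive alternatives: X:id, X+x; non-recursive: y
Introduce X': X -> yX', X' -> :idX' | +xX' | ε


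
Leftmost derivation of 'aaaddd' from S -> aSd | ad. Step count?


Derivation: S => aSd => aaSdd => aaaddd
Steps: 3


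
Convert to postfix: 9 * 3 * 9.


Left to right (same or higher precedence on left)
Postfix: 9 3 * 9 *


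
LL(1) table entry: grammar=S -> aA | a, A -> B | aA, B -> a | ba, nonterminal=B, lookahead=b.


For [B, b]: 'b' ∈ FIRST(ba)
Entry: B -> ba


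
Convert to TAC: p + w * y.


Break into single-operator statements:
t1 = w * y
t2 = p + t1


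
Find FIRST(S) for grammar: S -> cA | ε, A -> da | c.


Per alternative of S: FIRST(cA) = {c}; FIRST(ε) = {ε}
FIRST(S) = {c, ε}


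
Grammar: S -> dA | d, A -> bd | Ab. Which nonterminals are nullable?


A nonterminal is nullable iff some alternative derives ε (directly, or every symbol in it is nullable)
Nullable: {}


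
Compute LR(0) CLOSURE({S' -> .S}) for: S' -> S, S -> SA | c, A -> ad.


Start: S' -> .S
For each item with dot before a nonterminal B, add B -> .γ for every B-production
Closure: [S' -> .S, S -> .SA, S -> .c]


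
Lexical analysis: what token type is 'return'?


Pattern: reserved word
Type: KEYWORD


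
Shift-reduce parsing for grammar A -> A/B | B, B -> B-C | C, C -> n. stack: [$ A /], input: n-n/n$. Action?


no handle ('A/' is not any RHS); shift 'n'
Action: shift


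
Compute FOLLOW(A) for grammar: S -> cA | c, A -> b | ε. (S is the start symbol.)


$ ∈ FOLLOW(S). For each A -> αBβ: add FIRST(β)\{ε} to FOLLOW(B); if β nullable, add FOLLOW(A).
FOLLOW(A) = {$}


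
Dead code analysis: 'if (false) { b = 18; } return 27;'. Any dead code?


condition is constant false, so the whole block is unreachable
Dead: 'if (false) { b = 18; }'


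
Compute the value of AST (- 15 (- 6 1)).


Evaluate inner: (- 6 1) = 5
Evaluate root: (- 15 5) = 10
Result: 10


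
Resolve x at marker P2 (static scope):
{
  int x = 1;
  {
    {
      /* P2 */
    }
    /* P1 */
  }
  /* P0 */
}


P2's block does not declare x; resolves to the enclosing declaration at depth 0
x = 1


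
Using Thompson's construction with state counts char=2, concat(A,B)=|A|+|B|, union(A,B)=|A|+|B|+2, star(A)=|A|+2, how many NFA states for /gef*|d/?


Syntax tree has 4 char leaf(s), 1 union(s), 1 star(s)
chars contribute 4×2 = 8; each union adds +2; each star adds +2
Total: 8 + 2 + 2 = 12 states


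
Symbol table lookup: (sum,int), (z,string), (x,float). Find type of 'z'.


Lookup 'z' → type string


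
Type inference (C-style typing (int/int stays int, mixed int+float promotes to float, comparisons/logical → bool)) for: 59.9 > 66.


Operand types: float > int
Rule: comparison yields bool
Result type: bool


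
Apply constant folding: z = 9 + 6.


9 + 6 = 15 at compile time
Optimized: z = 15


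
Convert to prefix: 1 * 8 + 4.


left-to-right (same/higher precedence on left): tree is (+ (* 1 8) 4)
Prefix: + * 1 8 4


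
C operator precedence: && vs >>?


'>>' is shift (level 8); '&&' is logical AND (level 2)
Higher level binds tighter
'>>' has higher precedence than '&&'


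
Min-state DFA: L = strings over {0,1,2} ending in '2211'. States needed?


Track the longest suffix of input matching a prefix of '2211': 5 classes (prefixes of length 0..4)
Minimal DFA: 5 states


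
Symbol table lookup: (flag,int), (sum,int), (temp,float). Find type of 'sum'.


Lookup 'sum' → type int


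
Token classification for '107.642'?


Pattern: digits with a decimal point
Type: FLOAT_LITERAL


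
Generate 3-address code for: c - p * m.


Break into single-operator statements:
t1 = p * m
t2 = c - t1


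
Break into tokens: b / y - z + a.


Scan left to right, longest-match per lexeme
Tokens: ID(b), OP(/), ID(y), OP(-), ID(z), OP(+), ID(a)


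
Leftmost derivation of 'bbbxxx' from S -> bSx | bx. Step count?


Derivation: S => bSx => bbSxx => bbbxxx
Steps: 3


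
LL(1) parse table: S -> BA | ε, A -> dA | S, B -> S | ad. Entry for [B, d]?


For [B, d]: 'd' ∈ FIRST(S)
Entry: B -> S


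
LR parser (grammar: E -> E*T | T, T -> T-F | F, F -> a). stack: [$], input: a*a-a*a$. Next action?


no handle on stack; shift 'a'
Action: shift


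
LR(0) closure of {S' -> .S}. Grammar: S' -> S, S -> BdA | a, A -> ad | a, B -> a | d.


Start: S' -> .S
For each item with dot before a nonterminal B, add B -> .γ for every B-production
Closure: [S' -> .S, S -> .BdA, S -> .a, B -> .a, B -> .d]


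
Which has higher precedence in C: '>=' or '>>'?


'>>' is shift (level 8); '>=' is relational (level 7)
Higher level binds tighter
'>>' has higher precedence than '>='


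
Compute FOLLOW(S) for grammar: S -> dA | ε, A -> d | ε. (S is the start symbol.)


$ ∈ FOLLOW(S). For each A -> αBβ: add FIRST(β)\{ε} to FOLLOW(B); if β nullable, add FOLLOW(A).
FOLLOW(S) = {$}


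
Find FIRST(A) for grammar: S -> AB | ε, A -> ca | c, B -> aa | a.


Per alternative of A: FIRST(ca) = {c}; FIRST(c) = {c}
FIRST(A) = {c}


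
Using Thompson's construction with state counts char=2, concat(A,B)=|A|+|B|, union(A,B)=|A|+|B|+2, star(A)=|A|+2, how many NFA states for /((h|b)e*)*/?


Syntax tree has 3 char leaf(s), 1 union(s), 2 star(s)
chars contribute 3×2 = 6; each union adds +2; each star adds +2
Total: 6 + 2 + 4 = 12 states


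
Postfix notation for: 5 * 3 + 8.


Left to right (same or higher precedence on left)
Postfix: 5 3 * 8 +
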